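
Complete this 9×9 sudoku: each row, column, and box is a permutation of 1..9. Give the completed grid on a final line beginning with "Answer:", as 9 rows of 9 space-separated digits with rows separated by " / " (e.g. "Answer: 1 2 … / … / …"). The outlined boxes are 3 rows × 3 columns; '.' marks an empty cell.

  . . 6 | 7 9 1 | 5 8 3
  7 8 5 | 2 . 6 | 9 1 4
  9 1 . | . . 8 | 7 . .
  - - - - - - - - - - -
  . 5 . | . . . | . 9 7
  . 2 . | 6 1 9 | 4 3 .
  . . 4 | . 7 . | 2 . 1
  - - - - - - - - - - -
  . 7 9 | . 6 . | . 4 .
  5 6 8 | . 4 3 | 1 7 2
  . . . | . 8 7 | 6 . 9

Step 1. [r3c3∈{2,3}] box 1 places 3 nowhere but r3c3, so r3c3=3.
Step 2. [r4c1∈{1,3,6,8}] r4c1 is the only open cell in row 4 admitting 6. So r4c1=6.
Step 3. [r9c3∈{1,2}] across col 3, 2 lands solely at r9c3, so r9c3=2.
Step 4. [r9c8∈{5}] nothing but 5 survives at r9c8, so r9c8=5.
Step 5. [r4c7∈{8}] r4c7 is down to just 8 ⇒ r4c7=8.
Step 6. [r6c4∈{3,5,8}] r6c4 is the only open cell in col 4 admitting 8 ⇒ r6c4=8.
Step 7. [r6c1∈{3}] r6c1 has the single candidate 3, so r6c1=3.
Step 8. [r7c6∈{2,5}] r7c6 is the only open cell in row 7 admitting 2 ⇒ r7c6=2.
Step 9. [r9c4∈{1}] nothing but 1 survives at r9c4, so r9c4=1.
Step 10. [r3c4∈{4,5}] in row 3, 4 fits only at r3c4 ⇒ r3c4=4.
Step 11. [r9c1∈{4}] nothing but 4 survives at r9c1. So r9c1=4.
Step 12. [r6c8∈{6}] r6c8 has the single candidate 6, so r6c8=6.
Step 13. [r4c5∈{2,3}] in row 4, 2 fits only at r4c5, so r4c5=2.
Step 14. [r6c6∈{5}] nothing but 5 survives at r6c6. So r6c6=5.
Step 15. [r5c3∈{7}] only 7 remains possible at r5c3 ⇒ r5c3=7.
Step 16. [r1c2∈{4}] r1c2's peers cover all but 4, so r1c2=4.
Step 17. [r5c9∈{5}] r5c9 has the single candidate 5 ⇒ r5c9=5.
Step 18. [r4c3∈{1}] r4c3 has the single candidate 1. So r4c3=1.
Step 19. [r7c7∈{3}] r7c7 is down to just 3 ⇒ r7c7=3.
Step 20. [r1c1∈{2}] r1c1's peers cover all but 2, so r1c1=2.
Step 21. [r9c2∈{3}] nothing but 3 survives at r9c2. So r9c2=3.
Step 22. [r3c8∈{2}] only 2 remains possible at r3c8 ⇒ r3c8=2.
Step 23. [r2c5∈{3}] r2c5 has the single candidate 3. So r2c5=3.
Step 24. [r7c1∈{1}] r7c1's peers cover all but 1, so r7c1=1.
Step 25. [r3c5∈{5}] nothing but 5 survives at r3c5. So r3c5=5.
Step 26. [r7c9∈{8}] r7c9 has the single candidate 8 ⇒ r7c9=8.
Step 27. [r5c1∈{8}] only 8 remains possible at r5c1 ⇒ r5c1=8.
Step 28. [r8c4∈{9}] r8c4's peers cover all but 9, so r8c4=9.
Step 29. [r4c4∈{3}] r4c4's peers cover all but 3 ⇒ r4c4=3.
Step 30. [r7c4∈{5}] only 5 remains possible at r7c4 ⇒ r7c4=5.
Step 31. [r4c6∈{4}] r4c6 has the single candidate 4. So r4c6=4.
Step 32. [r6c2∈{9}] r6c2's peers cover all but 9, so r6c2=9.
Step 33. [r3c9∈{6}] r3c9 has the single candidate 6. So r3c9=6.

Answer: 2 4 6 7 9 1 5 8 3 / 7 8 5 2 3 6 9 1 4 / 9 1 3 4 5 8 7 2 6 / 6 5 1 3 2 4 8 9 7 / 8 2 7 6 1 9 4 3 5 / 3 9 4 8 7 5 2 6 1 / 1 7 9 5 6 2 3 4 8 / 5 6 8 9 4 3 1 7 2 / 4 3 2 1 8 7 6 5 9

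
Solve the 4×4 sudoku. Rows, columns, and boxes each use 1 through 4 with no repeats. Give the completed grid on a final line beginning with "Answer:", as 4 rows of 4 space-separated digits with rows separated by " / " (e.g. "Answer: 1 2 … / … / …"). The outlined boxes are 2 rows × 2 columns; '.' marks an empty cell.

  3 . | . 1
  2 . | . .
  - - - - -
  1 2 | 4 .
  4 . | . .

Step 1. [r3c4∈{3}] only 3 remains possible at r3c4. So r3c4=3.
Step 2. [r4c4∈{2}] only 2 remains possible at r4c4. So r4c4=2.
Step 3. [r2c2∈{1,4}] 1 has one home in row 2: r2c2. So r2c2=1.
Step 4. [r2c4∈{4}] only 4 remains possible at r2c4, so r2c4=4.
Step 5. [r1c3∈{2}] r1c3 is down to just 2. So r1c3=2.
Step 6. [r4c2∈{3}] nothing but 3 survives at r4c2 ⇒ r4c2=3.
Step 7. [r1c2∈{4}] only 4 remains possible at r1c2. So r1c2=4.
Step 8. [r2c3∈{3}] nothing but 3 survives at r2c3 ⇒ r2c3=3.
Step 9. [r4c3∈{1}] nothing but 1 survives at r4c3 ⇒ r4c3=1.

Answer: 3 4 2 1 / 2 1 3 4 / 1 2 4 3 / 4 3 1 2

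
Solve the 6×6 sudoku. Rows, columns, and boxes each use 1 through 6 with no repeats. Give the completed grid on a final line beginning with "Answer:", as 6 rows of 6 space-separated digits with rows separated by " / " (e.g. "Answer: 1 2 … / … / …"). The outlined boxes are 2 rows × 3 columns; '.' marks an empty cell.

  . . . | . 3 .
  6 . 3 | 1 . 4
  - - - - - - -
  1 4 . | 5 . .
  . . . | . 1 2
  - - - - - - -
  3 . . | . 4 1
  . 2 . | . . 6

Step 1. [r2c2∈{5}] nothing but 5 survives at r2c2, so r2c2=5.
Step 2. [r5c3∈{5,6}] in row 5, 5 fits only at r5c3 ⇒ r5c3=5.
Step 3. [r4c3∈{6}] only 6 remains possible at r4c3. So r4c3=6.
Step 4. [r1c1∈{2,4}] r1c1 is the only open cell in col 1 admitting 2. So r1c1=2.
Step 5. [r1c3∈{1,4}] across row 1, 4 lands solely at r1c3, so r1c3=4.
Step 6. [r6c4∈{3}] nothing but 3 survives at r6c4. So r6c4=3.
Step 7. [r3c3∈{2}] r3c3's peers cover all but 2 ⇒ r3c3=2.
Step 8. [r5c4∈{2}] r5c4 has the single candidate 2. So r5c4=2.
Step 9. [r3c6∈{3}] r3c6's peers cover all but 3 ⇒ r3c6=3.
Step 10. [r6c1∈{4}] r6c1 has the single candidate 4, so r6c1=4.
Step 11. [r1c2∈{1}] r1c2's peers cover all but 1 ⇒ r1c2=1.
Step 12. [r3c5∈{6}] nothing but 6 survives at r3c5, so r3c5=6.
Step 13. [r4c4∈{4}] r4c4 is down to just 4. So r4c4=4.
Step 14. [r6c5∈{5}] only 5 remains possible at r6c5. So r6c5=5.
Step 15. [r5c2∈{6}] r5c2's peers cover all but 6, so r5c2=6.
Step 16. [r4c1∈{5}] r4c1's peers cover all but 5 ⇒ r4c1=5.
Step 17. [r4c2∈{3}] r4c2 has the single candidate 3. So r4c2=3.
Step 18. [r2c5∈{2}] r2c5 is down to just 2, so r2c5=2.
Step 19. [r1c4∈{6}] only 6 remains possible at r1c4 ⇒ r1c4=6.
Step 20. [r1c6∈{5}] only 5 remains possible at r1c6 ⇒ r1c6=5.
Step 21. [r6c3∈{1}] only 1 remains possible at r6c3 ⇒ r6c3=1.

Answer: 2 1 4 6 3 5 / 6 5 3 1 2 4 / 1 4 2 5 6 3 / 5 3 6 4 1 2 / 3 6 5 2 4 1 / 4 2 1 3 5 6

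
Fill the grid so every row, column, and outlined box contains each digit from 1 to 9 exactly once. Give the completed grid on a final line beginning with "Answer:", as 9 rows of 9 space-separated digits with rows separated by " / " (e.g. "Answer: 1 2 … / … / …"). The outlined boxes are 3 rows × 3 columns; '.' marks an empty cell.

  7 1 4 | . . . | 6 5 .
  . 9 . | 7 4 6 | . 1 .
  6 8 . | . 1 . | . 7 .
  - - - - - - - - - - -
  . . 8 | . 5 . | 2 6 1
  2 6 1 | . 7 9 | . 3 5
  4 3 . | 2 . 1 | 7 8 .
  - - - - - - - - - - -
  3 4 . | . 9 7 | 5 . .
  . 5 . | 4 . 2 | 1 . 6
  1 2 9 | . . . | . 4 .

Step 1. [r3c7∈{3,4,9}] r3c7 is the only open cell in col 7 admitting 9 ⇒ r3c7=9.
Step 2. [r8c5∈{3,8}] 3 has one home in row 8: r8c5, so r8c5=3.
Step 3. [r4c4∈{3}] r4c4's peers cover all but 3. So r4c4=3.
Step 4. [r3c4∈{5}] nothing but 5 survives at r3c4, so r3c4=5.
Step 5. [r5c4∈{8}] r5c4's peers cover all but 8 ⇒ r5c4=8.
Step 6. [r7c9∈{2,8}] in row 7, 8 fits only at r7c9, so r7c9=8.
Step 7. [r3c6∈{3}] r3c6 is down to just 3, so r3c6=3.
Step 8. [r2c3∈{2,3,5}] col 3 places 3 nowhere but r2c3, so r2c3=3.
Step 9. [r2c9∈{2}] r2c9 is down to just 2. So r2c9=2.
Step 10. [r1c6∈{8}] r1c6 has the single candidate 8. So r1c6=8.
Step 11. [r9c4∈{6}] only 6 remains possible at r9c4. So r9c4=6.
Step 12. [r9c7∈{3}] r9c7 is down to just 3, so r9c7=3.
Step 13. [r3c3∈{2}] only 2 remains possible at r3c3 ⇒ r3c3=2.
Step 14. [r3c9∈{4}] nothing but 4 survives at r3c9, so r3c9=4.
Step 15. [r9c6∈{5}] r9c6's peers cover all but 5. So r9c6=5.
Step 16. [r2c1∈{5}] only 5 remains possible at r2c1, so r2c1=5.
Step 17. [r1c9∈{3}] r1c9 is down to just 3, so r1c9=3.
Step 18. [r9c5∈{8}] r9c5 has the single candidate 8, so r9c5=8.
Step 19. [r4c2∈{7}] r4c2 has the single candidate 7, so r4c2=7.
Step 20. [r8c1∈{8}] r8c1 is down to just 8, so r8c1=8.
Step 21. [r6c5∈{6}] r6c5's peers cover all but 6 ⇒ r6c5=6.
Step 22. [r1c4∈{9}] r1c4's peers cover all but 9, so r1c4=9.
Step 23. [r7c8∈{2}] r7c8's peers cover all but 2. So r7c8=2.
Step 24. [r2c7∈{8}] r2c7 is down to just 8. So r2c7=8.
Step 25. [r6c3∈{5}] r6c3 has the single candidate 5, so r6c3=5.
Step 26. [r5c7∈{4}] nothing but 4 survives at r5c7, so r5c7=4.
Step 27. [r9c9∈{7}] r9c9's peers cover all but 7, so r9c9=7.
Step 28. [r1c5∈{2}] only 2 remains possible at r1c5, so r1c5=2.
Step 29. [r8c8∈{9}] nothing but 9 survives at r8c8 ⇒ r8c8=9.
Step 30. [r7c4∈{1}] only 1 remains possible at r7c4, so r7c4=1.
Step 31. [r4c1∈{9}] r4c1 is down to just 9. So r4c1=9.
Step 32. [r8c3∈{7}] only 7 remains possible at r8c3, so r8c3=7.
Step 33. [r7c3∈{6}] r7c3's peers cover all but 6, so r7c3=6.
Step 34. [r6c9∈{9}] r6c9 is down to just 9 ⇒ r6c9=9.
Step 35. [r4c6∈{4}] nothing but 4 survives at r4c6 ⇒ r4c6=4.

Answer: 7 1 4 9 2 8 6 5 3 / 5 9 3 7 4 6 8 1 2 / 6 8 2 5 1 3 9 7 4 / 9 7 8 3 5 4 2 6 1 / 2 6 1 8 7 9 4 3 5 / 4 3 5 2 6 1 7 8 9 / 3 4 6 1 9 7 5 2 8 / 8 5 7 4 3 2 1 9 6 / 1 2 9 6 8 5 3 4 7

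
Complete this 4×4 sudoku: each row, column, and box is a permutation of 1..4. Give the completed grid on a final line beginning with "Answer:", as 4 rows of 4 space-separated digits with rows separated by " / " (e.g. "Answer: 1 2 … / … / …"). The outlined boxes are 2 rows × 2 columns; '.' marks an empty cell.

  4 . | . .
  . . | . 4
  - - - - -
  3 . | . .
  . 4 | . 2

Step 1. [r1c4∈{1,3}] across col 4, 3 lands solely at r1c4 ⇒ r1c4=3.
Step 2. [r2c1∈{1,2}] in col 1, 2 fits only at r2c1, so r2c1=2.
Step 3. [r2c3∈{1}] nothing but 1 survives at r2c3, so r2c3=1.
Step 4. [r1c2∈{1}] r1c2 has the single candidate 1. So r1c2=1.
Step 5. [r1c3∈{2}] r1c3 is down to just 2, so r1c3=2.
Step 6. [r4c1∈{1}] r4c1 has the single candidate 1. So r4c1=1.
Step 7. [r4c3∈{3}] r4c3 is down to just 3, so r4c3=3.
Step 8. [r3c4∈{1}] r3c4 is down to just 1. So r3c4=1.
Step 9. [r2c2∈{3}] r2c2 has the single candidate 3 ⇒ r2c2=3.
Step 10. [r3c3∈{4}] r3c3 is down to just 4. So r3c3=4.
Step 11. [r3c2∈{2}] nothing but 2 survives at r3c2 ⇒ r3c2=2.

Answer: 4 1 2 3 / 2 3 1 4 / 3 2 4 1 / 1 4 3 2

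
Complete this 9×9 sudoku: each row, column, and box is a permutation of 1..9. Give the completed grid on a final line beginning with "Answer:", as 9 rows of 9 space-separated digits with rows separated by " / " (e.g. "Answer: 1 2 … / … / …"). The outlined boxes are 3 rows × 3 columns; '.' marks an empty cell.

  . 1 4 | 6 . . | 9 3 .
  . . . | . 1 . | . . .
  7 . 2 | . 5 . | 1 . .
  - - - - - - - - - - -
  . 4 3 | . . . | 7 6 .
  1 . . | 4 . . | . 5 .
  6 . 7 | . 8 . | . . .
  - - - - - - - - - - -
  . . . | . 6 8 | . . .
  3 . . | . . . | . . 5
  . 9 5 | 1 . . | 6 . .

Step 1. [r7c4∈{2,3,5,7,9}] row 7 places 5 nowhere but r7c4, so r7c4=5.
Step 2. [r2c7∈{2,4,5,8}] r2c7 is the only open cell in col 7 admitting 5. So r2c7=5.
Step 3. [r5c6∈{2,3,6,7,9}] r5c6 is the only open cell in row 5 admitting 6 ⇒ r5c6=6.
Step 4. [r5c5∈{2,3,7,9}] 7 has one home in row 5: r5c5 ⇒ r5c5=7.
Step 5. [r1c5∈{2}] r1c5 has the single candidate 2 ⇒ r1c5=2.
Step 6. [r4c5∈{9}] nothing but 9 survives at r4c5. So r4c5=9.
Step 7. [r4c4∈{2}] r4c4 is down to just 2, so r4c4=2.
Step 8. [r6c4∈{3}] nothing but 3 survives at r6c4 ⇒ r6c4=3.
Step 9. [r8c5∈{4}] r8c5 is down to just 4. So r8c5=4.
Step 10. [r1c6∈{7}] r1c6 has the single candidate 7. So r1c6=7.
Step 11. [r1c9∈{8}] r1c9 is down to just 8. So r1c9=8.
Step 12. [r3c8∈{4}] nothing but 4 survives at r3c8. So r3c8=4.
Step 13. [r5c7∈{2,3,8}] r5c7 is the only open cell in box 6 admitting 8 ⇒ r5c7=8.
Step 14. [r8c7∈{2}] r8c7's peers cover all but 2. So r8c7=2.
Step 15. [r8c6∈{9}] r8c6 is down to just 9 ⇒ r8c6=9.
Step 16. [r4c9∈{1}] r4c9's peers cover all but 1 ⇒ r4c9=1.
Step 17. [r5c9∈{2,3,9}] row 5 places 3 nowhere but r5c9 ⇒ r5c9=3.
Step 18. [r6c2∈{2,5}] 5 has one home in col 2: r6c2. So r6c2=5.
Step 19. [r2c1∈{8,9}] in col 1, 9 fits only at r2c1. So r2c1=9.
Step 20. [r3c6∈{3}] r3c6 has the single candidate 3 ⇒ r3c6=3.
Step 21. [r2c4∈{8}] nothing but 8 survives at r2c4. So r2c4=8.
Step 22. [r8c3∈{1,6,8}] in col 3, 8 fits only at r8c3 ⇒ r8c3=8.
Step 23. [r2c3∈{6}] only 6 remains possible at r2c3 ⇒ r2c3=6.
Step 24. [r8c4∈{7}] r8c4 is down to just 7. So r8c4=7.
Step 25. [r7c2∈{2,7}] 7 has one home in col 2: r7c2, so r7c2=7.
Step 26. [r7c1∈{2,4}] r7c1 is the only open cell in row 7 admitting 2 ⇒ r7c1=2.
Step 27. [r6c7∈{4}] nothing but 4 survives at r6c7. So r6c7=4.
Step 28. [r7c9∈{4,9}] 4 has one home in row 7: r7c9, so r7c9=4.
Step 29. [r6c9∈{2,9}] 9 has one home in col 9: r6c9 ⇒ r6c9=9.
Step 30. [r9c9∈{7}] nothing but 7 survives at r9c9. So r9c9=7.
Step 31. [r2c8∈{2,7}] r2c8 is the only open cell in row 2 admitting 7 ⇒ r2c8=7.
Step 32. [r7c8∈{1,9}] 9 has one home in row 7: r7c8 ⇒ r7c8=9.
Step 33. [r7c7∈{3}] r7c7 is down to just 3 ⇒ r7c7=3.
Step 34. [r3c9∈{6}] only 6 remains possible at r3c9, so r3c9=6.
Step 35. [r5c3∈{9}] r5c3 has the single candidate 9. So r5c3=9.
Step 36. [r9c6∈{2}] r9c6's peers cover all but 2 ⇒ r9c6=2.
Step 37. [r7c3∈{1}] r7c3 has the single candidate 1, so r7c3=1.
Step 38. [r6c8∈{2}] r6c8 is down to just 2. So r6c8=2.
Step 39. [r5c2∈{2}] r5c2 has the single candidate 2. So r5c2=2.
Step 40. [r3c2∈{8}] only 8 remains possible at r3c2. So r3c2=8.
Step 41. [r4c6∈{5}] r4c6's peers cover all but 5, so r4c6=5.
Step 42. [r9c8∈{8}] nothing but 8 survives at r9c8. So r9c8=8.
Step 43. [r8c8∈{1}] r8c8's peers cover all but 1 ⇒ r8c8=1.
Step 44. [r2c6∈{4}] nothing but 4 survives at r2c6 ⇒ r2c6=4.
Step 45. [r2c2∈{3}] r2c2's peers cover all but 3, so r2c2=3.
Step 46. [r6c6∈{1}] r6c6 has the single candidate 1. So r6c6=1.
Step 47. [r2c9∈{2}] r2c9 has the single candidate 2, so r2c9=2.
Step 48. [r1c1∈{5}] r1c1's peers cover all but 5 ⇒ r1c1=5.
Step 49. [r3c4∈{9}] nothing but 9 survives at r3c4 ⇒ r3c4=9.
Step 50. [r9c1∈{4}] r9c1 has the single candidate 4, so r9c1=4.
Step 51. [r9c5∈{3}] r9c5's peers cover all but 3. So r9c5=3.
Step 52. [r4c1∈{8}] r4c1 is down to just 8. So r4c1=8.
Step 53. [r8c2∈{6}] r8c2's peers cover all but 6. So r8c2=6.

Answer: 5 1 4 6 2 7 9 3 8 / 9 3 6 8 1 4 5 7 2 / 7 8 2 9 5 3 1 4 6 / 8 4 3 2 9 5 7 6 1 / 1 2 9 4 7 6 8 5 3 / 6 5 7 3 8 1 4 2 9 / 2 7 1 5 6 8 3 9 4 / 3 6 8 7 4 9 2 1 5 / 4 9 5 1 3 2 6 8 7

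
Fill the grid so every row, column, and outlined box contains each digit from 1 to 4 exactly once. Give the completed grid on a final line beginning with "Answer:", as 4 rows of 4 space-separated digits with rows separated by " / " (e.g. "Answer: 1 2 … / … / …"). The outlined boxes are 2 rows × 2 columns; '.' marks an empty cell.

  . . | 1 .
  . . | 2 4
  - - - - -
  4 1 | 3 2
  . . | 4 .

Step 1. [r2c2∈{3}] r2c2's peers cover all but 3 ⇒ r2c2=3.
Step 2. [r1c1∈{2}] r1c1 is down to just 2, so r1c1=2.
Step 3. [r4c1∈{3}] only 3 remains possible at r4c1. So r4c1=3.
Step 4. [r1c4∈{3}] nothing but 3 survives at r1c4 ⇒ r1c4=3.
Step 5. [r1c2∈{4}] only 4 remains possible at r1c2. So r1c2=4.
Step 6. [r2c1∈{1}] nothing but 1 survives at r2c1. So r2c1=1.
Step 7. [r4c2∈{2}] r4c2 has the single candidate 2. So r4c2=2.
Step 8. [r4c4∈{1}] r4c4 has the single candidate 1 ⇒ r4c4=1.

Answer: 2 4 1 3 / 1 3 2 4 / 4 1 3 2 / 3 2 4 1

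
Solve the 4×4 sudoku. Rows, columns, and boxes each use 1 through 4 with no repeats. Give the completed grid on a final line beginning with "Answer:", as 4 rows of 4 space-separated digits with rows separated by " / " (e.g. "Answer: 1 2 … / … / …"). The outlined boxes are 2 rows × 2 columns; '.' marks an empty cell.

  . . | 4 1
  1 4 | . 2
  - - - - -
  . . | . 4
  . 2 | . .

Step 1. [r3c1∈{3}] nothing but 3 survives at r3c1, so r3c1=3.
Step 2. [r4c3∈{1,3}] 1 has one home in row 4: r4c3 ⇒ r4c3=1.
Step 3. [r1c2∈{3}] r1c2's peers cover all but 3 ⇒ r1c2=3.
Step 4. [r2c3∈{3}] nothing but 3 survives at r2c3. So r2c3=3.
Step 5. [r1c1∈{2}] r1c1's peers cover all but 2, so r1c1=2.
Step 6. [r3c3∈{2}] nothing but 2 survives at r3c3 ⇒ r3c3=2.
Step 7. [r3c2∈{1}] r3c2 is down to just 1, so r3c2=1.
Step 8. [r4c4∈{3}] only 3 remains possible at r4c4. So r4c4=3.
Step 9. [r4c1∈{4}] nothing but 4 survives at r4c1, so r4c1=4.

Answer: 2 3 4 1 / 1 4 3 2 / 3 1 2 4 / 4 2 1 3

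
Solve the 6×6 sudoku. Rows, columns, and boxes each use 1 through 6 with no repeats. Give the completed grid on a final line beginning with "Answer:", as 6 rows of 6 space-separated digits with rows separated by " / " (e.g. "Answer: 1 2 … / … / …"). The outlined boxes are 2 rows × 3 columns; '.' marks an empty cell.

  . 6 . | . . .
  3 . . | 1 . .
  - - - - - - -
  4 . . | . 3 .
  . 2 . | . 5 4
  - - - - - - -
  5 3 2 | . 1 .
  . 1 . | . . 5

Step 1. [r4c4∈{6}] r4c4 has the single candidate 6, so r4c4=6.
Step 2. [r6c3∈{4,6}] box 5 places 4 nowhere but r6c3. So r6c3=4.
Step 3. [r1c4∈{2,3,4,5}] r1c4 is the only open cell in col 4 admitting 5 ⇒ r1c4=5.
Step 4. [r4c1∈{1}] nothing but 1 survives at r4c1. So r4c1=1.
Step 5. [r2c2∈{4,5}] in col 2, 4 fits only at r2c2, so r2c2=4.
Step 6. [r3c4∈{2}] r3c4's peers cover all but 2 ⇒ r3c4=2.
Step 7. [r6c5∈{2,6}] 2 has one home in row 6: r6c5, so r6c5=2.
Step 8. [r2c6∈{2,6}] r2c6 is the only open cell in row 2 admitting 2. So r2c6=2.
Step 9. [r3c3∈{5,6}] r3c3 is the only open cell in row 3 admitting 6. So r3c3=6.
Step 10. [r5c4∈{4}] r5c4 has the single candidate 4 ⇒ r5c4=4.
Step 11. [r1c6∈{3}] r1c6's peers cover all but 3. So r1c6=3.
Step 12. [r3c6∈{1}] nothing but 1 survives at r3c6, so r3c6=1.
Step 13. [r2c5∈{6}] nothing but 6 survives at r2c5, so r2c5=6.
Step 14. [r1c3∈{1}] only 1 remains possible at r1c3. So r1c3=1.
Step 15. [r6c4∈{3}] r6c4's peers cover all but 3 ⇒ r6c4=3.
Step 16. [r1c1∈{2}] r1c1 has the single candidate 2, so r1c1=2.
Step 17. [r3c2∈{5}] r3c2 is down to just 5. So r3c2=5.
Step 18. [r6c1∈{6}] r6c1 is down to just 6. So r6c1=6.
Step 19. [r4c3∈{3}] nothing but 3 survives at r4c3 ⇒ r4c3=3.
Step 20. [r2c3∈{5}] only 5 remains possible at r2c3. So r2c3=5.
Step 21. [r1c5∈{4}] r1c5 is down to just 4. So r1c5=4.
Step 22. [r5c6∈{6}] nothing but 6 survives at r5c6 ⇒ r5c6=6.

Answer: 2 6 1 5 4 3 / 3 4 5 1 6 2 / 4 5 6 2 3 1 / 1 2 3 6 5 4 / 5 3 2 4 1 6 / 6 1 4 3 2 5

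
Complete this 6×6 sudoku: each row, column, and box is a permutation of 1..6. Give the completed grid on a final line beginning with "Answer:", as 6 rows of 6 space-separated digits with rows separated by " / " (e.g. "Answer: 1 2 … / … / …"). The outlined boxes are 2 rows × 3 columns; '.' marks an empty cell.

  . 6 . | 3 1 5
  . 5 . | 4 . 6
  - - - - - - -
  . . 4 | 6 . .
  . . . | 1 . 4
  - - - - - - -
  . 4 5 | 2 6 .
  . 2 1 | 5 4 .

Step 1. [r4c2∈{3}] r4c2's peers cover all but 3, so r4c2=3.
Step 2. [r2c5∈{2}] only 2 remains possible at r2c5, so r2c5=2.
Step 3. [r6c6∈{3}] only 3 remains possible at r6c6. So r6c6=3.
Step 4. [r2c1∈{1,3}] across row 2, 1 lands solely at r2c1 ⇒ r2c1=1.
Step 5. [r4c5∈{5}] r4c5 is down to just 5 ⇒ r4c5=5.
Step 6. [r4c3∈{2,6}] in col 3, 6 fits only at r4c3. So r4c3=6.
Step 7. [r4c1∈{2}] r4c1's peers cover all but 2, so r4c1=2.
Step 8. [r3c5∈{3}] only 3 remains possible at r3c5. So r3c5=3.
Step 9. [r3c1∈{5}] only 5 remains possible at r3c1. So r3c1=5.
Step 10. [r3c2∈{1}] only 1 remains possible at r3c2, so r3c2=1.
Step 11. [r3c6∈{2}] r3c6's peers cover all but 2, so r3c6=2.
Step 12. [r1c3∈{2}] r1c3 has the single candidate 2 ⇒ r1c3=2.
Step 13. [r5c1∈{3}] r5c1's peers cover all but 3 ⇒ r5c1=3.
Step 14. [r5c6∈{1}] r5c6 is down to just 1. So r5c6=1.
Step 15. [r6c1∈{6}] r6c1 is down to just 6. So r6c1=6.
Step 16. [r2c3∈{3}] r2c3 is down to just 3. So r2c3=3.
Step 17. [r1c1∈{4}] r1c1 has the single candidate 4. So r1c1=4.

Answer: 4 6 2 3 1 5 / 1 5 3 4 2 6 / 5 1 4 6 3 2 / 2 3 6 1 5 4 / 3 4 5 2 6 1 / 6 2 1 5 4 3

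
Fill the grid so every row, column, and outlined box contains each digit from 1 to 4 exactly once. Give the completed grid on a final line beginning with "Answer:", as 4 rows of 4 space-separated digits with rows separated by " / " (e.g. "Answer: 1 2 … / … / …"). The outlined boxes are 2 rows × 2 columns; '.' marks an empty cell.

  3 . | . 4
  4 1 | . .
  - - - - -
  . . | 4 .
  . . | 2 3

Step 1. [r3c1∈{1,2}] 2 has one home in col 1: r3c1. So r3c1=2.
Step 2. [r3c4∈{1}] r3c4's peers cover all but 1 ⇒ r3c4=1.
Step 3. [r4c2∈{4}] r4c2 is down to just 4. So r4c2=4.
Step 4. [r1c2∈{2}] r1c2 has the single candidate 2 ⇒ r1c2=2.
Step 5. [r4c1∈{1}] r4c1's peers cover all but 1. So r4c1=1.
Step 6. [r2c4∈{2}] only 2 remains possible at r2c4, so r2c4=2.
Step 7. [r3c2∈{3}] r3c2's peers cover all but 3 ⇒ r3c2=3.
Step 8. [r2c3∈{3}] nothing but 3 survives at r2c3 ⇒ r2c3=3.
Step 9. [r1c3∈{1}] r1c3 has the single candidate 1 ⇒ r1c3=1.

Answer: 3 2 1 4 / 4 1 3 2 / 2 3 4 1 / 1 4 2 3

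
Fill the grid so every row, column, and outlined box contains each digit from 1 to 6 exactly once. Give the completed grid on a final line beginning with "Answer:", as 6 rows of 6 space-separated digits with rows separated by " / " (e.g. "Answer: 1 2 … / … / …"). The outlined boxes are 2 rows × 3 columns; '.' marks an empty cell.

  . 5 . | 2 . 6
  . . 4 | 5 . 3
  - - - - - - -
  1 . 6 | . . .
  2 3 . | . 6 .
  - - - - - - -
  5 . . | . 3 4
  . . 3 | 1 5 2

Step 1. [r2c2∈{1,2,6}] in row 2, 2 fits only at r2c2 ⇒ r2c2=2.
Step 2. [r3c2∈{4}] r3c2 is down to just 4 ⇒ r3c2=4.
Step 3. [r5c2∈{1,6}] across col 2, 1 lands solely at r5c2 ⇒ r5c2=1.
Step 4. [r1c3∈{1}] r1c3's peers cover all but 1 ⇒ r1c3=1.
Step 5. [r4c6∈{1,5}] row 4 places 1 nowhere but r4c6, so r4c6=1.
Step 6. [r2c1∈{6}] only 6 remains possible at r2c1 ⇒ r2c1=6.
Step 7. [r4c4∈{4}] r4c4 is down to just 4, so r4c4=4.
Step 8. [r1c5∈{4}] r1c5 has the single candidate 4. So r1c5=4.
Step 9. [r6c1∈{4}] nothing but 4 survives at r6c1, so r6c1=4.
Step 10. [r6c2∈{6}] r6c2's peers cover all but 6, so r6c2=6.
Step 11. [r3c4∈{3}] r3c4's peers cover all but 3, so r3c4=3.
Step 12. [r4c3∈{5}] r4c3 is down to just 5, so r4c3=5.
Step 13. [r2c5∈{1}] nothing but 1 survives at r2c5. So r2c5=1.
Step 14. [r1c1∈{3}] r1c1's peers cover all but 3. So r1c1=3.
Step 15. [r3c5∈{2}] r3c5's peers cover all but 2, so r3c5=2.
Step 16. [r5c3∈{2}] r5c3's peers cover all but 2. So r5c3=2.
Step 17. [r3c6∈{5}] r3c6's peers cover all but 5, so r3c6=5.
Step 18. [r5c4∈{6}] r5c4's peers cover all but 6, so r5c4=6.

Answer: 3 5 1 2 4 6 / 6 2 4 5 1 3 / 1 4 6 3 2 5 / 2 3 5 4 6 1 / 5 1 2 6 3 4 / 4 6 3 1 5 2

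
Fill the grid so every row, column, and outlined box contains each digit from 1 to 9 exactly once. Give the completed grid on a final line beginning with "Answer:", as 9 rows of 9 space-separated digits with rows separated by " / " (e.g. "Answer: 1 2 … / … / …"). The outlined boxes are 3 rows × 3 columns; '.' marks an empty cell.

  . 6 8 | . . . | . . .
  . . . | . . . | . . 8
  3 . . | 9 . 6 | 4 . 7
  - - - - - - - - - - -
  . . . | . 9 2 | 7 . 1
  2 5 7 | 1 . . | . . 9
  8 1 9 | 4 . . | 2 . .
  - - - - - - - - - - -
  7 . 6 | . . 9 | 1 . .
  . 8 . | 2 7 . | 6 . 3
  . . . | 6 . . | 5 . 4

Step 1. [r2c8∈{1,2,3,5,6,9}] row 2 places 6 nowhere but r2c8 ⇒ r2c8=6.
Step 2. [r3c2∈{2}] only 2 remains possible at r3c2. So r3c2=2.
Step 3. [r5c7∈{3,8}] r5c7 is the only open cell in col 7 admitting 8, so r5c7=8.
Step 4. [r5c6∈{3}] r5c6's peers cover all but 3. So r5c6=3.
Step 5. [r2c5∈{1,2,3,4,5}] 2 has one home in row 2: r2c5, so r2c5=2.
Step 6. [r9c6∈{1,8}] col 6 places 8 nowhere but r9c6. So r9c6=8.
Step 7. [r2c2∈{4,7,9}] col 2 places 7 nowhere but r2c2. So r2c2=7.
Step 8. [r9c2∈{3,9}] r9c2 is the only open cell in col 2 admitting 9, so r9c2=9.
Step 9. [r9c1∈{1}] nothing but 1 survives at r9c1, so r9c1=1.
Step 10. [r9c5∈{3}] r9c5's peers cover all but 3, so r9c5=3.
Step 11. [r7c4∈{5}] only 5 remains possible at r7c4 ⇒ r7c4=5.
Step 12. [r4c8∈{3,4,5}] in row 4, 5 fits only at r4c8, so r4c8=5.
Step 13. [r1c9∈{2,5}] 5 has one home in col 9: r1c9. So r1c9=5.
Step 14. [r1c8∈{1,2,3,9}] in row 1, 2 fits only at r1c8, so r1c8=2.
Step 15. [r7c5∈{4}] r7c5 has the single candidate 4, so r7c5=4.
Step 16. [r4c2∈{3,4}] 4 has one home in col 2: r4c2 ⇒ r4c2=4.
Step 17. [r1c5∈{1}] only 1 remains possible at r1c5. So r1c5=1.
Step 18. [r2c3∈{1,4,5}] 1 has one home in row 2: r2c3. So r2c3=1.
Step 19. [r3c3∈{5}] r3c3 has the single candidate 5 ⇒ r3c3=5.
Step 20. [r1c4∈{3,7}] col 4 places 7 nowhere but r1c4. So r1c4=7.
Step 21. [r1c6∈{4}] r1c6 is down to just 4. So r1c6=4.
Step 22. [r2c1∈{4,9}] row 2 places 4 nowhere but r2c1. So r2c1=4.
Step 23. [r6c5∈{5,6}] 5 has one home in col 5: r6c5, so r6c5=5.
Step 24. [r1c7∈{3,9}] across row 1, 3 lands solely at r1c7 ⇒ r1c7=3.
Step 25. [r7c9∈{2}] nothing but 2 survives at r7c9 ⇒ r7c9=2.
Step 26. [r4c3∈{3}] r4c3 is down to just 3. So r4c3=3.
Step 27. [r1c1∈{9}] r1c1 is down to just 9. So r1c1=9.
Step 28. [r2c6∈{5}] r2c6 is down to just 5, so r2c6=5.
Step 29. [r5c8∈{4}] only 4 remains possible at r5c8, so r5c8=4.
Step 30. [r4c1∈{6}] r4c1 is down to just 6, so r4c1=6.
Step 31. [r6c8∈{3}] only 3 remains possible at r6c8 ⇒ r6c8=3.
Step 32. [r8c1∈{5}] r8c1 has the single candidate 5 ⇒ r8c1=5.
Step 33. [r2c4∈{3}] only 3 remains possible at r2c4. So r2c4=3.
Step 34. [r6c6∈{7}] r6c6 is down to just 7. So r6c6=7.
Step 35. [r8c8∈{9}] r8c8 is down to just 9, so r8c8=9.
Step 36. [r9c3∈{2}] r9c3 is down to just 2, so r9c3=2.
Step 37. [r3c5∈{8}] r3c5 has the single candidate 8 ⇒ r3c5=8.
Step 38. [r8c3∈{4}] r8c3 is down to just 4, so r8c3=4.
Step 39. [r7c2∈{3}] r7c2 has the single candidate 3. So r7c2=3.
Step 40. [r8c6∈{1}] r8c6 is down to just 1 ⇒ r8c6=1.
Step 41. [r4c4∈{8}] nothing but 8 survives at r4c4, so r4c4=8.
Step 42. [r9c8∈{7}] nothing but 7 survives at r9c8 ⇒ r9c8=7.
Step 43. [r5c5∈{6}] only 6 remains possible at r5c5 ⇒ r5c5=6.
Step 44. [r2c7∈{9}] nothing but 9 survives at r2c7. So r2c7=9.
Step 45. [r3c8∈{1}] nothing but 1 survives at r3c8 ⇒ r3c8=1.
Step 46. [r6c9∈{6}] r6c9's peers cover all but 6, so r6c9=6.
Step 47. [r7c8∈{8}] nothing but 8 survives at r7c8, so r7c8=8.

Answer: 9 6 8 7 1 4 3 2 5 / 4 7 1 3 2 5 9 6 8 / 3 2 5 9 8 6 4 1 7 / 6 4 3 8 9 2 7 5 1 / 2 5 7 1 6 3 8 4 9 / 8 1 9 4 5 7 2 3 6 / 7 3 6 5 4 9 1 8 2 / 5 8 4 2 7 1 6 9 3 / 1 9 2 6 3 8 5 7 4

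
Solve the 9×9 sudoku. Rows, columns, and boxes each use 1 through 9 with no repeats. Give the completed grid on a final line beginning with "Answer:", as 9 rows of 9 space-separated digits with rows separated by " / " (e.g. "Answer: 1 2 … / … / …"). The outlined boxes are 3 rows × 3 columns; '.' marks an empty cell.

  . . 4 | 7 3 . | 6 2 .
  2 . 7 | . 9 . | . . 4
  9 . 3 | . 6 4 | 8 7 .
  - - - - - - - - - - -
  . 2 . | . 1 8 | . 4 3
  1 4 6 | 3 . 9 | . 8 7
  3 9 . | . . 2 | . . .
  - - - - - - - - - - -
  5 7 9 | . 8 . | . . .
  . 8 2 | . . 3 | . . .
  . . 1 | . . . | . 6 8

Step 1. [r9c5∈{2,4,5,7}] across col 5, 2 lands solely at r9c5, so r9c5=2.
Step 2. [r8c8∈{1,5,9}] 9 has one home in col 8: r8c8, so r8c8=9.
Step 3. [r5c5∈{5}] r5c5 has the single candidate 5, so r5c5=5.
Step 4. [r6c9∈{1,5,6}] 6 has one home in col 9: r6c9 ⇒ r6c9=6.
Step 5. [r6c4∈{4}] r6c4 is down to just 4. So r6c4=4.
Step 6. [r7c7∈{1,2,3,4}] across row 7, 4 lands solely at r7c7. So r7c7=4.
Step 7. [r7c6∈{1,6}] across col 6, 6 lands solely at r7c6, so r7c6=6.
Step 8. [r7c4∈{1}] r7c4 has the single candidate 1, so r7c4=1.
Step 9. [r8c4∈{5}] only 5 remains possible at r8c4. So r8c4=5.
Step 10. [r9c7∈{3,5,7}] 5 has one home in row 9: r9c7. So r9c7=5.
Step 11. [r6c7∈{1}] r6c7 has the single candidate 1. So r6c7=1.
Step 12. [r2c8∈{1,3,5}] 1 has one home in col 8: r2c8, so r2c8=1.
Step 13. [r2c6∈{5}] only 5 remains possible at r2c6. So r2c6=5.
Step 14. [r8c5∈{4,7}] r8c5 is the only open cell in col 5 admitting 4, so r8c5=4.
Step 15. [r3c9∈{5}] r3c9's peers cover all but 5 ⇒ r3c9=5.
Step 16. [r1c2∈{1,5}] in row 1, 5 fits only at r1c2. So r1c2=5.
Step 17. [r6c8∈{5}] r6c8 has the single candidate 5, so r6c8=5.
Step 18. [r9c4∈{9}] only 9 remains possible at r9c4 ⇒ r9c4=9.
Step 19. [r1c9∈{9}] r1c9 is down to just 9 ⇒ r1c9=9.
Step 20. [r1c1∈{8}] only 8 remains possible at r1c1. So r1c1=8.
Step 21. [r9c2∈{3}] nothing but 3 survives at r9c2. So r9c2=3.
Step 22. [r8c1∈{6}] r8c1 has the single candidate 6. So r8c1=6.
Step 23. [r3c2∈{1}] only 1 remains possible at r3c2, so r3c2=1.
Step 24. [r2c2∈{6}] r2c2 has the single candidate 6 ⇒ r2c2=6.
Step 25. [r9c1∈{4}] only 4 remains possible at r9c1. So r9c1=4.
Step 26. [r3c4∈{2}] only 2 remains possible at r3c4 ⇒ r3c4=2.
Step 27. [r6c3∈{8}] r6c3 is down to just 8. So r6c3=8.
Step 28. [r4c1∈{7}] nothing but 7 survives at r4c1, so r4c1=7.
Step 29. [r9c6∈{7}] only 7 remains possible at r9c6. So r9c6=7.
Step 30. [r4c7∈{9}] r4c7's peers cover all but 9 ⇒ r4c7=9.
Step 31. [r6c5∈{7}] r6c5's peers cover all but 7. So r6c5=7.
Step 32. [r8c9∈{1}] r8c9 is down to just 1. So r8c9=1.
Step 33. [r1c6∈{1}] r1c6 is down to just 1, so r1c6=1.
Step 34. [r4c4∈{6}] r4c4 has the single candidate 6. So r4c4=6.
Step 35. [r4c3∈{5}] r4c3's peers cover all but 5 ⇒ r4c3=5.
Step 36. [r2c4∈{8}] nothing but 8 survives at r2c4, so r2c4=8.
Step 37. [r8c7∈{7}] nothing but 7 survives at r8c7. So r8c7=7.
Step 38. [r2c7∈{3}] only 3 remains possible at r2c7. So r2c7=3.
Step 39. [r5c7∈{2}] r5c7's peers cover all but 2 ⇒ r5c7=2.
Step 40. [r7c8∈{3}] r7c8's peers cover all but 3, so r7c8=3.
Step 41. [r7c9∈{2}] r7c9 is down to just 2, so r7c9=2.

Answer: 8 5 4 7 3 1 6 2 9 / 2 6 7 8 9 5 3 1 4 / 9 1 3 2 6 4 8 7 5 / 7 2 5 6 1 8 9 4 3 / 1 4 6 3 5 9 2 8 7 / 3 9 8 4 7 2 1 5 6 / 5 7 9 1 8 6 4 3 2 / 6 8 2 5 4 3 7 9 1 / 4 3 1 9 2 7 5 6 8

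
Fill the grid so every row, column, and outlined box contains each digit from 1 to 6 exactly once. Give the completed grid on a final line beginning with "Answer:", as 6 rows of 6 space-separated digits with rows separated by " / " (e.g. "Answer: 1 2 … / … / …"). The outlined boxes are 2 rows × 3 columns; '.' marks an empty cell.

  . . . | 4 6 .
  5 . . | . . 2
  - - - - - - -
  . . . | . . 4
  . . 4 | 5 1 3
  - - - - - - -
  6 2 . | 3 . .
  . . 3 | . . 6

Step 1. [r2c2∈{1,3,4,6}] in row 2, 4 fits only at r2c2 ⇒ r2c2=4.
Step 2. [r3c5∈{2}] r3c5's peers cover all but 2 ⇒ r3c5=2.
Step 3. [r2c4∈{1}] only 1 remains possible at r2c4 ⇒ r2c4=1.
Step 4. [r5c5∈{4,5}] 4 has one home in row 5: r5c5 ⇒ r5c5=4.
Step 5. [r5c6∈{1,5}] r5c6 is the only open cell in col 6 admitting 1. So r5c6=1.
Step 6. [r5c3∈{5}] r5c3's peers cover all but 5. So r5c3=5.
Step 7. [r6c2∈{1}] r6c2 is down to just 1 ⇒ r6c2=1.
Step 8. [r1c3∈{1,2}] 2 has one home in col 3: r1c3. So r1c3=2.
Step 9. [r1c2∈{3}] r1c2's peers cover all but 3. So r1c2=3.
Step 10. [r3c4∈{6}] nothing but 6 survives at r3c4 ⇒ r3c4=6.
Step 11. [r3c1∈{1,3}] 3 has one home in row 3: r3c1 ⇒ r3c1=3.
Step 12. [r2c5∈{3}] only 3 remains possible at r2c5. So r2c5=3.
Step 13. [r6c1∈{4}] r6c1 has the single candidate 4, so r6c1=4.
Step 14. [r6c5∈{5}] r6c5 has the single candidate 5 ⇒ r6c5=5.
Step 15. [r4c1∈{2}] nothing but 2 survives at r4c1. So r4c1=2.
Step 16. [r3c3∈{1}] r3c3's peers cover all but 1 ⇒ r3c3=1.
Step 17. [r1c6∈{5}] r1c6 is down to just 5, so r1c6=5.
Step 18. [r4c2∈{6}] r4c2 has the single candidate 6. So r4c2=6.
Step 19. [r2c3∈{6}] r2c3 is down to just 6, so r2c3=6.
Step 20. [r1c1∈{1}] r1c1 has the single candidate 1 ⇒ r1c1=1.
Step 21. [r6c4∈{2}] r6c4 is down to just 2 ⇒ r6c4=2.
Step 22. [r3c2∈{5}] r3c2 has the single candidate 5, so r3c2=5.

Answer: 1 3 2 4 6 5 / 5 4 6 1 3 2 / 3 5 1 6 2 4 / 2 6 4 5 1 3 / 6 2 5 3 4 1 / 4 1 3 2 5 6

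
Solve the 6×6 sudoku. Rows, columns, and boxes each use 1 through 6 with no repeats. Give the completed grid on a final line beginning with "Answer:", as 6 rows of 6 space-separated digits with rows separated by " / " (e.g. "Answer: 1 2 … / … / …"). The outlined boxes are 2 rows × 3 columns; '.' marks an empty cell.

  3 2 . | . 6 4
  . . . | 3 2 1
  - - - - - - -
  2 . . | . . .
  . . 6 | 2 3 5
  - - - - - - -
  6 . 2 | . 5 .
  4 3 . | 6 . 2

Step 1. [r3c5∈{1,4}] r3c5 is the only open cell in col 5 admitting 4. So r3c5=4.
Step 2. [r6c3∈{1,5}] in row 6, 5 fits only at r6c3. So r6c3=5.
Step 3. [r4c1∈{1}] r4c1 is down to just 1, so r4c1=1.
Step 4. [r2c2∈{4,5,6}] in row 2, 6 fits only at r2c2. So r2c2=6.
Step 5. [r3c4∈{1}] r3c4's peers cover all but 1, so r3c4=1.
Step 6. [r2c1∈{5}] nothing but 5 survives at r2c1. So r2c1=5.
Step 7. [r6c5∈{1}] r6c5 has the single candidate 1, so r6c5=1.
Step 8. [r3c3∈{3}] r3c3 has the single candidate 3 ⇒ r3c3=3.
Step 9. [r5c4∈{4}] nothing but 4 survives at r5c4 ⇒ r5c4=4.
Step 10. [r5c2∈{1}] only 1 remains possible at r5c2 ⇒ r5c2=1.
Step 11. [r3c2∈{5}] r3c2 has the single candidate 5. So r3c2=5.
Step 12. [r1c4∈{5}] nothing but 5 survives at r1c4 ⇒ r1c4=5.
Step 13. [r2c3∈{4}] only 4 remains possible at r2c3. So r2c3=4.
Step 14. [r4c2∈{4}] nothing but 4 survives at r4c2. So r4c2=4.
Step 15. [r5c6∈{3}] nothing but 3 survives at r5c6 ⇒ r5c6=3.
Step 16. [r3c6∈{6}] nothing but 6 survives at r3c6. So r3c6=6.
Step 17. [r1c3∈{1}] r1c3 has the single candidate 1, so r1c3=1.

Answer: 3 2 1 5 6 4 / 5 6 4 3 2 1 / 2 5 3 1 4 6 / 1 4 6 2 3 5 / 6 1 2 4 5 3 / 4 3 5 6 1 2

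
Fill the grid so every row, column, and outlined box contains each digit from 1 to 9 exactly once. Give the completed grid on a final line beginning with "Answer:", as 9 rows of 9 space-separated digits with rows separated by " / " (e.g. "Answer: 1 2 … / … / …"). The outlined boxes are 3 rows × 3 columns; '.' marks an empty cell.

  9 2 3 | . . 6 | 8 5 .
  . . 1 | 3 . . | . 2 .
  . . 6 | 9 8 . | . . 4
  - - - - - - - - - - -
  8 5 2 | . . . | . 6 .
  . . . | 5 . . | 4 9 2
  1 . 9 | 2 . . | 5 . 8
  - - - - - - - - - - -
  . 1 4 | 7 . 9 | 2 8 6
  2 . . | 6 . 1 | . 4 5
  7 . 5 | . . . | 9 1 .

Step 1. [r8c5∈{3}] only 3 remains possible at r8c5 ⇒ r8c5=3.
Step 2. [r3c2∈{7}] r3c2 is down to just 7 ⇒ r3c2=7.
Step 3. [r6c8∈{3,7}] r6c8 is the only open cell in col 8 admitting 7 ⇒ r6c8=7.
Step 4. [r6c2∈{3,4,6}] in box 4, 4 fits only at r6c2. So r6c2=4.
Step 5. [r5c5∈{1,6,7}] 1 has one home in row 5: r5c5 ⇒ r5c5=1.
Step 6. [r4c4∈{4}] r4c4 is down to just 4. So r4c4=4.
Step 7. [r1c5∈{4,7}] in row 1, 4 fits only at r1c5. So r1c5=4.
Step 8. [r5c6∈{3,7,8}] across row 5, 8 lands solely at r5c6. So r5c6=8.
Step 9. [r3c7∈{1,3}] across row 3, 1 lands solely at r3c7. So r3c7=1.
Step 10. [r9c2∈{3,6,8}] r9c2 is the only open cell in row 9 admitting 6, so r9c2=6.
Step 11. [r1c9∈{7}] only 7 remains possible at r1c9 ⇒ r1c9=7.
Step 12. [r4c7∈{3}] r4c7's peers cover all but 3. So r4c7=3.
Step 13. [r4c6∈{7}] r4c6 has the single candidate 7 ⇒ r4c6=7.
Step 14. [r2c6∈{5}] r2c6's peers cover all but 5, so r2c6=5.
Step 15. [r3c6∈{2}] r3c6 has the single candidate 2. So r3c6=2.
Step 16. [r8c3∈{8}] r8c3 is down to just 8, so r8c3=8.
Step 17. [r7c1∈{3}] nothing but 3 survives at r7c1, so r7c1=3.
Step 18. [r7c5∈{5}] nothing but 5 survives at r7c5. So r7c5=5.
Step 19. [r3c1∈{5}] r3c1 is down to just 5. So r3c1=5.
Step 20. [r9c4∈{8}] nothing but 8 survives at r9c4. So r9c4=8.
Step 21. [r2c5∈{7}] only 7 remains possible at r2c5 ⇒ r2c5=7.
Step 22. [r3c8∈{3}] only 3 remains possible at r3c8 ⇒ r3c8=3.
Step 23. [r4c5∈{9}] nothing but 9 survives at r4c5. So r4c5=9.
Step 24. [r9c5∈{2}] only 2 remains possible at r9c5 ⇒ r9c5=2.
Step 25. [r2c9∈{9}] only 9 remains possible at r2c9, so r2c9=9.
Step 26. [r5c3∈{7}] nothing but 7 survives at r5c3 ⇒ r5c3=7.
Step 27. [r2c7∈{6}] r2c7's peers cover all but 6, so r2c7=6.
Step 28. [r2c2∈{8}] r2c2's peers cover all but 8 ⇒ r2c2=8.
Step 29. [r9c9∈{3}] r9c9 is down to just 3 ⇒ r9c9=3.
Step 30. [r5c2∈{3}] r5c2 has the single candidate 3. So r5c2=3.
Step 31. [r9c6∈{4}] nothing but 4 survives at r9c6. So r9c6=4.
Step 32. [r1c4∈{1}] r1c4 has the single candidate 1 ⇒ r1c4=1.
Step 33. [r6c5∈{6}] r6c5 has the single candidate 6 ⇒ r6c5=6.
Step 34. [r8c2∈{9}] r8c2's peers cover all but 9. So r8c2=9.
Step 35. [r2c1∈{4}] r2c1 has the single candidate 4, so r2c1=4.
Step 36. [r6c6∈{3}] r6c6 has the single candidate 3 ⇒ r6c6=3.
Step 37. [r4c9∈{1}] r4c9's peers cover all but 1. So r4c9=1.
Step 38. [r5c1∈{6}] r5c1 has the single candidate 6. So r5c1=6.
Step 39. [r8c7∈{7}] r8c7 is down to just 7. So r8c7=7.

Answer: 9 2 3 1 4 6 8 5 7 / 4 8 1 3 7 5 6 2 9 / 5 7 6 9 8 2 1 3 4 / 8 5 2 4 9 7 3 6 1 / 6 3 7 5 1 8 4 9 2 / 1 4 9 2 6 3 5 7 8 / 3 1 4 7 5 9 2 8 6 / 2 9 8 6 3 1 7 4 5 / 7 6 5 8 2 4 9 1 3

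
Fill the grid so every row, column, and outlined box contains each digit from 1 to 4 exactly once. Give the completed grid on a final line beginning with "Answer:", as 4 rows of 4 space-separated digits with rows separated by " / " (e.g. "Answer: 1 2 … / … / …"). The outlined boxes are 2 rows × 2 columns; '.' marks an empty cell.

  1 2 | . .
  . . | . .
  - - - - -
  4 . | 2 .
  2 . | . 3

Step 1. [r2c2∈{3,4}] col 2 places 4 nowhere but r2c2, so r2c2=4.
Step 2. [r3c4∈{1}] only 1 remains possible at r3c4. So r3c4=1.
Step 3. [r1c3∈{3,4}] row 1 places 3 nowhere but r1c3, so r1c3=3.
Step 4. [r2c3∈{1}] r2c3 is down to just 1 ⇒ r2c3=1.
Step 5. [r4c3∈{4}] r4c3's peers cover all but 4 ⇒ r4c3=4.
Step 6. [r2c1∈{3}] only 3 remains possible at r2c1. So r2c1=3.
Step 7. [r3c2∈{3}] r3c2 is down to just 3. So r3c2=3.
Step 8. [r1c4∈{4}] only 4 remains possible at r1c4, so r1c4=4.
Step 9. [r4c2∈{1}] nothing but 1 survives at r4c2. So r4c2=1.
Step 10. [r2c4∈{2}] r2c4 has the single candidate 2, so r2c4=2.

Answer: 1 2 3 4 / 3 4 1 2 / 4 3 2 1 / 2 1 4 3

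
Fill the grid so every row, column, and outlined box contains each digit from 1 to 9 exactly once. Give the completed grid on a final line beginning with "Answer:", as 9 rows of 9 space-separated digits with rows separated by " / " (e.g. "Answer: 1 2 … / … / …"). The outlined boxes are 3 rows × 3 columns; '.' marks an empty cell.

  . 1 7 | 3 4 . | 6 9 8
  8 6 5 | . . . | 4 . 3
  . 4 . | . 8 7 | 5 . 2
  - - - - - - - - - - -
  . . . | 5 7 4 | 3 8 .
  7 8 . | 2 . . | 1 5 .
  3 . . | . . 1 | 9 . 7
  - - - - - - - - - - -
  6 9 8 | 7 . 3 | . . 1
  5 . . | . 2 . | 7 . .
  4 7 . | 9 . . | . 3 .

Step 1. [r6c5∈{6}] only 6 remains possible at r6c5. So r6c5=6.
Step 2. [r8c4∈{1,4,6,8}] r8c4 is the only open cell in col 4 admitting 4. So r8c4=4.
Step 3. [r4c2∈{2}] r4c2's peers cover all but 2 ⇒ r4c2=2.
Step 4. [r4c9∈{6}] nothing but 6 survives at r4c9, so r4c9=6.
Step 5. [r8c3∈{1,3}] 1 has one home in row 8: r8c3. So r8c3=1.
Step 6. [r5c6∈{9}] r5c6 is down to just 9, so r5c6=9.
Step 7. [r9c6∈{5,6,8}] r9c6 is the only open cell in row 9 admitting 6 ⇒ r9c6=6.
Step 8. [r2c4∈{1}] r2c4's peers cover all but 1 ⇒ r2c4=1.
Step 9. [r4c3∈{9}] r4c3's peers cover all but 9, so r4c3=9.
Step 10. [r7c7∈{2}] r7c7 is down to just 2 ⇒ r7c7=2.
Step 11. [r6c3∈{4}] r6c3 is down to just 4, so r6c3=4.
Step 12. [r9c9∈{5}] r9c9 is down to just 5, so r9c9=5.
Step 13. [r1c6∈{2,5}] row 1 places 5 nowhere but r1c6, so r1c6=5.
Step 14. [r3c1∈{9}] r3c1 has the single candidate 9, so r3c1=9.
Step 15. [r6c2∈{5}] r6c2's peers cover all but 5 ⇒ r6c2=5.
Step 16. [r2c8∈{7}] r2c8's peers cover all but 7, so r2c8=7.
Step 17. [r4c1∈{1}] nothing but 1 survives at r4c1 ⇒ r4c1=1.
Step 18. [r8c6∈{8}] r8c6 is down to just 8 ⇒ r8c6=8.
Step 19. [r3c3∈{3}] r3c3 is down to just 3, so r3c3=3.
Step 20. [r3c8∈{1}] r3c8 is down to just 1. So r3c8=1.
Step 21. [r3c4∈{6}] nothing but 6 survives at r3c4 ⇒ r3c4=6.
Step 22. [r8c9∈{9}] nothing but 9 survives at r8c9. So r8c9=9.
Step 23. [r1c1∈{2}] r1c1 is down to just 2, so r1c1=2.
Step 24. [r6c8∈{2}] r6c8's peers cover all but 2 ⇒ r6c8=2.
Step 25. [r6c4∈{8}] r6c4's peers cover all but 8, so r6c4=8.
Step 26. [r8c2∈{3}] r8c2's peers cover all but 3, so r8c2=3.
Step 27. [r2c5∈{9}] r2c5 is down to just 9. So r2c5=9.
Step 28. [r9c5∈{1}] r9c5 has the single candidate 1, so r9c5=1.
Step 29. [r7c5∈{5}] r7c5's peers cover all but 5. So r7c5=5.
Step 30. [r9c7∈{8}] only 8 remains possible at r9c7. So r9c7=8.
Step 31. [r5c5∈{3}] only 3 remains possible at r5c5 ⇒ r5c5=3.
Step 32. [r7c8∈{4}] r7c8 has the single candidate 4 ⇒ r7c8=4.
Step 33. [r5c3∈{6}] r5c3 has the single candidate 6 ⇒ r5c3=6.
Step 34. [r5c9∈{4}] r5c9 has the single candidate 4 ⇒ r5c9=4.
Step 35. [r8c8∈{6}] nothing but 6 survives at r8c8, so r8c8=6.
Step 36. [r2c6∈{2}] only 2 remains possible at r2c6. So r2c6=2.
Step 37. [r9c3∈{2}] r9c3 is down to just 2 ⇒ r9c3=2.

Answer: 2 1 7 3 4 5 6 9 8 / 8 6 5 1 9 2 4 7 3 / 9 4 3 6 8 7 5 1 2 / 1 2 9 5 7 4 3 8 6 / 7 8 6 2 3 9 1 5 4 / 3 5 4 8 6 1 9 2 7 / 6 9 8 7 5 3 2 4 1 / 5 3 1 4 2 8 7 6 9 / 4 7 2 9 1 6 8 3 5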